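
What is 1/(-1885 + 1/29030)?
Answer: -29030/54721549 ≈ -0.00053050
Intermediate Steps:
1/(-1885 + 1/29030) = 1/(-54721549/29030) = -29030/54721549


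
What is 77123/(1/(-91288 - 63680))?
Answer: -11951597064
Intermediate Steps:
77123/(1/(-91288 - 63680)) = 77123/(1/(-154968)) = 77123/(-1/154968) = 77123*(-154968) = -11951597064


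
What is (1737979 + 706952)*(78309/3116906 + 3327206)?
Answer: 25355373123499341795/3116906 ≈ 8.1348e+12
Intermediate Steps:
(1737979 + 706952)*(78309/3116906 + 3327206) = 2444931*(78309*(1/3116906) + 3327206) = 2444931*(78309/3116906 + 3327206) = 2444931*(10370588422945/3116906) = 25355373123499341795/3116906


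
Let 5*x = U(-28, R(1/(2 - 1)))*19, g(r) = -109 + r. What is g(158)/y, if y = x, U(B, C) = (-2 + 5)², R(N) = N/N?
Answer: 245/171 ≈ 1.4327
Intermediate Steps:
R(N) = 1
U(B, C) = 9 (U(B, C) = 3² = 9)
x = 171/5 (x = (9*19)/5 = (⅕)*171 = 171/5 ≈ 34.200)
y = 171/5 ≈ 34.200
g(158)/y = (-109 + 158)/(171/5) = 49*(5/171) = 245/171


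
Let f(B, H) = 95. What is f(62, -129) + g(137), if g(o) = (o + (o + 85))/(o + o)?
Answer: 26389/274 ≈ 96.310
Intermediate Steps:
g(o) = (85 + 2*o)/(2*o) (g(o) = (o + (85 + o))/((2*o)) = (85 + 2*o)*(1/(2*o)) = (85 + 2*o)/(2*o))
f(62, -129) + g(137) = 95 + (85/2 + 137)/137 = 95 + (1/137)*(359/2) = 95 + 359/274 = 26389/274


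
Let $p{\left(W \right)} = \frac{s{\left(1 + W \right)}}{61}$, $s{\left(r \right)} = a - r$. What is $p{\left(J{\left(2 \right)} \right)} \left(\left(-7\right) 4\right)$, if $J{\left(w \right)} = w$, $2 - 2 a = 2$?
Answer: $\frac{84}{61} \approx 1.377$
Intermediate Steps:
$a = 0$ ($a = 1 - 1 = 0$)
$s{\left(r \right)} = - r$ ($s{\left(r \right)} = 0 - r = - r$)
$p{\left(W \right)} = - \frac{1}{61} - \frac{W}{61}$ ($p{\left(W \right)} = \frac{\left(-1\right) \left(1 + W\right)}{61} = \left(-1 - W\right) \frac{1}{61} = - \frac{1}{61} - \frac{W}{61}$)
$p{\left(J{\left(2 \right)} \right)} \left(\left(-7\right) 4\right) = \left(- \frac{1}{61} - \frac{2}{61}\right) \left(\left(-7\right) 4\right) = \left(- \frac{1}{61} - \frac{2}{61}\right) \left(-28\right) = \left(- \frac{3}{61}\right) \left(-28\right) = \frac{84}{61}$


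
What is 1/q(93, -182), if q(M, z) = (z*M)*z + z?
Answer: 1/3080350 ≈ 3.2464e-7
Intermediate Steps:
q(M, z) = z + M*z² (q(M, z) = (M*z)*z + z = M*z² + z = z + M*z²)
1/q(93, -182) = 1/(-182*(1 + 93*(-182))) = 1/(-182*(1 - 16926)) = 1/(-182*(-16925)) = 1/3080350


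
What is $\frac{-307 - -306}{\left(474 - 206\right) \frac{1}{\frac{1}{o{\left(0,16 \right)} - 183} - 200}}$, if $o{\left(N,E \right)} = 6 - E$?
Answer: $\frac{38601}{51724} \approx 0.74629$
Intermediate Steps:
$\frac{-307 - -306}{\left(474 - 206\right) \frac{1}{\frac{1}{o{\left(0,16 \right)} - 183} - 200}} = \frac{-307 - -306}{\left(474 - 206\right) \frac{1}{\frac{1}{\left(6 - 16\right) - 183} - 200}} = \frac{-307 + 306}{268 \frac{1}{\frac{1}{\left(6 - 16\right) - 183} - 200}} = - \frac{1}{268 \frac{1}{\frac{1}{-10 - 183} - 200}} = - \frac{1}{268 \frac{1}{\frac{1}{-193} - 200}} = - \frac{1}{268 \frac{1}{- \frac{1}{193} - 200}} = - \frac{1}{268 \frac{1}{- \frac{38601}{193}}} = - \frac{1}{268 \left(- \frac{193}{38601}\right)} = - \frac{1}{- \frac{51724}{38601}} = \left(-1\right) \left(- \frac{38601}{51724}\right) = \frac{38601}{51724}$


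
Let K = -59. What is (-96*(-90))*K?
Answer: -509760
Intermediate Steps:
(-96*(-90))*K = -96*(-90)*(-59) = 8640*(-59) = -509760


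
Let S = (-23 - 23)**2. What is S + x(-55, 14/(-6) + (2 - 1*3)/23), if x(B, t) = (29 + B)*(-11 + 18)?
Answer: 1934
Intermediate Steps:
x(B, t) = 203 + 7*B (x(B, t) = (29 + B)*7 = 203 + 7*B)
S = 2116 (S = (-46)**2 = 2116)
S + x(-55, 14/(-6) + (2 - 1*3)/23) = 2116 + (203 + 7*(-55)) = 2116 + (203 - 385) = 2116 - 182 = 1934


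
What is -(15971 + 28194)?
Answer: -44165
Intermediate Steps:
-(15971 + 28194) = -1*44165 = -44165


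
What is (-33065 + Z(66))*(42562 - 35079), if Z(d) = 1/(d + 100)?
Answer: -41072608087/166 ≈ -2.4743e+8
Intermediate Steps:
Z(d) = 1/(100 + d)
(-33065 + Z(66))*(42562 - 35079) = (-33065 + 1/(100 + 66))*(42562 - 35079) = (-33065 + 1/166)*7483 = -5488789/166*7483 = -41072608087/166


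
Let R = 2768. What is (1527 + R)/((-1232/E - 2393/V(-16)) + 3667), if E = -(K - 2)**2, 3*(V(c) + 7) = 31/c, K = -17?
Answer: 569031665/527747877 ≈ 1.0782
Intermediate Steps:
V(c) = -7 + 31/(3*c) (V(c) = -7 + (31/c)/3 = -7 + 31/(3*c))
E = -361 (E = -(-17 - 2)**2 = -1*(-19)**2 = -1*361 = -361)
(1527 + R)/((-1232/E - 2393/V(-16)) + 3667) = (1527 + 2768)/((-1232/(-361) - 2393/(-7 + (31/3)/(-16))) + 3667) = 4295/((-1232*(-1/361) - 2393/(-7 + (31/3)*(-1/16))) + 3667) = 4295/((1232/361 - 2393/(-7 - 31/48)) + 3667) = 4295/((1232/361 - 2393/(-367/48)) + 3667) = 4295/((1232/361 - 2393*(-48/367)) + 3667) = 4295/((1232/361 + 114864/367) + 3667) = 4295/(41918048/132487 + 3667) = 4295/(527747877/132487) = 4295*(132487/527747877) = 569031665/527747877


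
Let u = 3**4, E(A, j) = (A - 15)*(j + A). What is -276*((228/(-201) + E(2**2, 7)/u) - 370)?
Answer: 186047276/1809 ≈ 1.0285e+5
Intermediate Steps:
E(A, j) = (-15 + A)*(A + j)
u = 81
-276*((228/(-201) + E(2**2, 7)/u) - 370) = -276*((228/(-201) + ((2**2)**2 - 15*2**2 - 15*7 + 2**2*7)/81) - 370) = -276*((228*(-1/201) + (4**2 - 15*4 - 105 + 4*7)*(1/81)) - 370) = -276*((-76/67 + (16 - 60 - 105 + 28)*(1/81)) - 370) = -276*((-76/67 - 121*1/81) - 370) = -276*((-76/67 - 121/81) - 370) = -276*(-14263/5427 - 370) = -276*(-2022253/5427) = 186047276/1809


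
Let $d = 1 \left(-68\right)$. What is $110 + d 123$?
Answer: $-8254$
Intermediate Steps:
$d = -68$
$110 + d 123 = 110 - 8364 = -8254$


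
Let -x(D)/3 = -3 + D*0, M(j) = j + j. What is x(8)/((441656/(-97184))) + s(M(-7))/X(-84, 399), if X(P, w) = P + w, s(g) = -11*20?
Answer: -9317024/3478041 ≈ -2.6788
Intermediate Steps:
M(j) = 2*j
s(g) = -220
x(D) = 9 (x(D) = -3*(-3 + D*0) = -3*(-3 + 0) = -3*(-3) = 9)
x(8)/((441656/(-97184))) + s(M(-7))/X(-84, 399) = 9/((441656/(-97184))) - 220/(-84 + 399) = 9/((441656*(-1/97184))) - 220/315 = 9/(-55207/12148) - 220*1/315 = 9*(-12148/55207) - 44/63 = -109332/55207 - 44/63 = -9317024/3478041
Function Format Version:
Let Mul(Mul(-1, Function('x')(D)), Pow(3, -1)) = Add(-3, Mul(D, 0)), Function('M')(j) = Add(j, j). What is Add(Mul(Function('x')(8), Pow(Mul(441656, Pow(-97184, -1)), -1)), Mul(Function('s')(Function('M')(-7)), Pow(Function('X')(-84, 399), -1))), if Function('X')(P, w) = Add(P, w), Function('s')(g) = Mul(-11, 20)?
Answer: Rational(-9317024, 3478041) ≈ -2.6788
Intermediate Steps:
Function('M')(j) = Mul(2, j)
Function('s')(g) = -220
Function('x')(D) = 9 (Function('x')(D) = Mul(-3, Add(-3, Mul(D, 0))) = Mul(-3, Add(-3, 0)) = Mul(-3, -3) = 9)
Add(Mul(Function('x')(8), Pow(Mul(441656, Pow(-97184, -1)), -1)), Mul(Function('s')(Function('M')(-7)), Pow(Function('X')(-84, 399), -1))) = Add(Mul(9, Pow(Mul(441656, Pow(-97184, -1)), -1)), Mul(-220, Pow(Add(-84, 399), -1))) = Add(Mul(9, Pow(Mul(441656, Rational(-1, 97184)), -1)), Mul(-220, Pow(315, -1))) = Add(Mul(9, Pow(Rational(-55207, 12148), -1)), Mul(-220, Rational(1, 315))) = Add(Mul(9, Rational(-12148, 55207)), Rational(-44, 63)) = Add(Rational(-109332, 55207), Rational(-44, 63)) = Rational(-9317024, 3478041)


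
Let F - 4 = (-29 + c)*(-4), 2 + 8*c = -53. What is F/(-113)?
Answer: -295/226 ≈ -1.3053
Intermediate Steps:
c = -55/8 (c = -¼ + (⅛)*(-53) = -¼ - 53/8 = -55/8 ≈ -6.8750)
F = 295/2 (F = 4 + (-29 - 55/8)*(-4) = 4 - 287/8*(-4) = 4 + 287/2 = 295/2 ≈ 147.50)
F/(-113) = (295/2)/(-113) = (295/2)*(-1/113) = -295/226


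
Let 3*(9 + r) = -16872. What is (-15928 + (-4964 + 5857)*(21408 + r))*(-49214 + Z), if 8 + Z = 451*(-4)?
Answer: -717994346822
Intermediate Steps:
r = -5633 (r = -9 + (⅓)*(-16872) = -9 - 5624 = -5633)
Z = -1812 (Z = -8 + 451*(-4) = -8 - 1804 = -1812)
(-15928 + (-4964 + 5857)*(21408 + r))*(-49214 + Z) = (-15928 + (-4964 + 5857)*(21408 - 5633))*(-49214 - 1812) = (-15928 + 893*15775)*(-51026) = (-15928 + 14087075)*(-51026) = 14071147*(-51026) = -717994346822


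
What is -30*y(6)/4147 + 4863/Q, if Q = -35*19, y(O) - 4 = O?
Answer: -20366361/2757755 ≈ -7.3851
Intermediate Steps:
y(O) = 4 + O
Q = -665
-30*y(6)/4147 + 4863/Q = -30*(4 + 6)/4147 + 4863/(-665) = -30*10*(1/4147) + 4863*(-1/665) = -300*1/4147 - 4863/665 = -300/4147 - 4863/665 = -20366361/2757755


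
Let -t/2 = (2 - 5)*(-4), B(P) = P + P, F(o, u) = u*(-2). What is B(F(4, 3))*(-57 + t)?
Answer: 972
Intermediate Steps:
F(o, u) = -2*u
B(P) = 2*P
t = -24 (t = -2*(2 - 5)*(-4) = -(-6)*(-4) = -2*12 = -24)
B(F(4, 3))*(-57 + t) = (2*(-2*3))*(-57 - 24) = (2*(-6))*(-81) = -12*(-81) = 972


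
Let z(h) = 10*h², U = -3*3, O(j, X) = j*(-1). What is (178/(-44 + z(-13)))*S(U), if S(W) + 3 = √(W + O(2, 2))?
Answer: -267/823 + 89*I*√11/823 ≈ -0.32442 + 0.35866*I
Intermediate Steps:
O(j, X) = -j
U = -9
S(W) = -3 + √(-2 + W) (S(W) = -3 + √(W - 1*2) = -3 + √(W - 2) = -3 + √(-2 + W))
(178/(-44 + z(-13)))*S(U) = (178/(-44 + 10*(-13)²))*(-3 + √(-2 - 9)) = (178/(-44 + 10*169))*(-3 + √(-11)) = (178/(-44 + 1690))*(-3 + I*√11) = (178/1646)*(-3 + I*√11) = ((1/1646)*178)*(-3 + I*√11) = 89*(-3 + I*√11)/823 = -267/823 + 89*I*√11/823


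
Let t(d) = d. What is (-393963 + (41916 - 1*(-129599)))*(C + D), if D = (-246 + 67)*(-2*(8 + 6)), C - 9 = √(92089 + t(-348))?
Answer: -1116911408 - 222448*√91741 ≈ -1.1843e+9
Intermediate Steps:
C = 9 + √91741 (C = 9 + √(92089 - 348) = 9 + √91741 ≈ 311.89)
D = 5012 (D = -(-358)*14 = -179*(-28) = 5012)
(-393963 + (41916 - 1*(-129599)))*(C + D) = (-393963 + (41916 - 1*(-129599)))*((9 + √91741) + 5012) = (-393963 + (41916 + 129599))*(5021 + √91741) = (-393963 + 171515)*(5021 + √91741) = -222448*(5021 + √91741) = -1116911408 - 222448*√91741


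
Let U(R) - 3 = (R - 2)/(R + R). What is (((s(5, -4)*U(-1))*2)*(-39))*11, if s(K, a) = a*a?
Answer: -61776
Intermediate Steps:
s(K, a) = a**2
U(R) = 3 + (-2 + R)/(2*R) (U(R) = 3 + (R - 2)/(R + R) = 3 + (-2 + R)/((2*R)) = 3 + (-2 + R)*(1/(2*R)) = 3 + (-2 + R)/(2*R))
(((s(5, -4)*U(-1))*2)*(-39))*11 = ((((-4)**2*(7/2 - 1/(-1)))*2)*(-39))*11 = (((16*(7/2 - 1*(-1)))*2)*(-39))*11 = (((16*(7/2 + 1))*2)*(-39))*11 = (((16*(9/2))*2)*(-39))*11 = ((72*2)*(-39))*11 = (144*(-39))*11 = -5616*11 = -61776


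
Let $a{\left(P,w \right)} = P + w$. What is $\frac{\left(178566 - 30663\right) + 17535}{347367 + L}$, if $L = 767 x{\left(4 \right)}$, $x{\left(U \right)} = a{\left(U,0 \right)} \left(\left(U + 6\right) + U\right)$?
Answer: $\frac{165438}{390319} \approx 0.42385$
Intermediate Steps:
$x{\left(U \right)} = U \left(6 + 2 U\right)$ ($x{\left(U \right)} = \left(U + 0\right) \left(\left(U + 6\right) + U\right) = U \left(\left(6 + U\right) + U\right) = U \left(6 + 2 U\right)$)
$L = 42952$ ($L = 767 \cdot 2 \cdot 4 \left(3 + 4\right) = 767 \cdot 2 \cdot 4 \cdot 7 = 767 \cdot 56 = 42952$)
$\frac{\left(178566 - 30663\right) + 17535}{347367 + L} = \frac{\left(178566 - 30663\right) + 17535}{347367 + 42952} = \frac{147903 + 17535}{390319} = 165438 \cdot \frac{1}{390319} = \frac{165438}{390319}$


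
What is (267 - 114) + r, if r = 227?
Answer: 380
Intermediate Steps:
(267 - 114) + r = (267 - 114) + 227 = 153 + 227 = 380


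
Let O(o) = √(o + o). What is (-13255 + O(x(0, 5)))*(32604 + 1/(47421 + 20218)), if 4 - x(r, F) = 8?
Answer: -2657388858185/6149 + 4410603914*I*√2/67639 ≈ -4.3217e+8 + 92218.0*I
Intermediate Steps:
x(r, F) = -4 (x(r, F) = 4 - 1*8 = 4 - 8 = -4)
O(o) = √2*√o (O(o) = √(2*o) = √2*√o)
(-13255 + O(x(0, 5)))*(32604 + 1/(47421 + 20218)) = (-13255 + √2*√(-4))*(32604 + 1/(47421 + 20218)) = (-13255 + √2*(2*I))*(32604 + 1/67639) = (-13255 + 2*I*√2)*(32604 + 1/67639) = (-13255 + 2*I*√2)*(2205301957/67639) = -2657388858185/6149 + 4410603914*I*√2/67639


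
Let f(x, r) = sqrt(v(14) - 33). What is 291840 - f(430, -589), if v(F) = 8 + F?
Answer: 291840 - I*sqrt(11) ≈ 2.9184e+5 - 3.3166*I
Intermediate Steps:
f(x, r) = I*sqrt(11) (f(x, r) = sqrt((8 + 14) - 33) = sqrt(22 - 33) = sqrt(-11) = I*sqrt(11))
291840 - f(430, -589) = 291840 - I*sqrt(11)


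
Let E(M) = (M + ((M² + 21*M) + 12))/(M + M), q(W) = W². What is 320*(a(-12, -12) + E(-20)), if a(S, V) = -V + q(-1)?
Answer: 4384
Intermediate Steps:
a(S, V) = 1 - V (a(S, V) = -V + (-1)² = -V + 1 = 1 - V)
E(M) = (12 + M² + 22*M)/(2*M) (E(M) = (M + (12 + M² + 21*M))/((2*M)) = (12 + M² + 22*M)*(1/(2*M)) = (12 + M² + 22*M)/(2*M))
320*(a(-12, -12) + E(-20)) = 320*((1 - 1*(-12)) + (11 + (½)*(-20) + 6/(-20))) = 320*((1 + 12) + (11 - 10 + 6*(-1/20))) = 320*(13 + (11 - 10 - 3/10)) = 320*(13 + 7/10) = 320*(137/10) = 4384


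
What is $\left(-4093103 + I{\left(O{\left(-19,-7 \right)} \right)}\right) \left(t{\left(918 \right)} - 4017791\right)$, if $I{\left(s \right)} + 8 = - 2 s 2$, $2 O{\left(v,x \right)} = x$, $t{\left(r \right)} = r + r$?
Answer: $16437693362635$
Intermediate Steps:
$t{\left(r \right)} = 2 r$
$O{\left(v,x \right)} = \frac{x}{2}$
$I{\left(s \right)} = -8 - 4 s$ ($I{\left(s \right)} = -8 + - 2 s 2 = -8 - 4 s$)
$\left(-4093103 + I{\left(O{\left(-19,-7 \right)} \right)}\right) \left(t{\left(918 \right)} - 4017791\right) = \left(-4093103 - \left(8 + 4 \cdot \frac{1}{2} \left(-7\right)\right)\right) \left(2 \cdot 918 - 4017791\right) = \left(-4093103 - -6\right) \left(1836 - 4017791\right) = \left(-4093103 + \left(-8 + 14\right)\right) \left(-4015955\right) = \left(-4093103 + 6\right) \left(-4015955\right) = \left(-4093097\right) \left(-4015955\right) = 16437693362635$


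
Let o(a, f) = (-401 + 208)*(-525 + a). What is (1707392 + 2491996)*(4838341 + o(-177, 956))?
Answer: 20887029417876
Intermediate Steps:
o(a, f) = 101325 - 193*a (o(a, f) = -193*(-525 + a) = 101325 - 193*a)
(1707392 + 2491996)*(4838341 + o(-177, 956)) = (1707392 + 2491996)*(4838341 + (101325 - 193*(-177))) = 4199388*(4838341 + (101325 + 34161)) = 4199388*(4838341 + 135486) = 4199388*4973827 = 20887029417876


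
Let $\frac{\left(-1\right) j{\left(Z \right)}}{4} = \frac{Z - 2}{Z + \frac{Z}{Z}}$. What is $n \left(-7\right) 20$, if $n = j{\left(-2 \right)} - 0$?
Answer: $2240$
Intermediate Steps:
$j{\left(Z \right)} = - \frac{4 \left(-2 + Z\right)}{1 + Z}$ ($j{\left(Z \right)} = - 4 \frac{Z - 2}{Z + \frac{Z}{Z}} = - 4 \frac{-2 + Z}{Z + 1} = - 4 \frac{-2 + Z}{1 + Z} = - \frac{4 \left(-2 + Z\right)}{1 + Z}$)
$n = -16$ ($n = \frac{4 \left(2 - -2\right)}{1 - 2} - 0 = \frac{4 \left(2 + 2\right)}{-1} + 0 = 4 \left(-1\right) 4 + 0 = -16 + 0 = -16$)
$n \left(-7\right) 20 = \left(-16\right) \left(-7\right) 20 = 112 \cdot 20 = 2240$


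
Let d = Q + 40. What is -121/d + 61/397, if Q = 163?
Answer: -35654/80591 ≈ -0.44241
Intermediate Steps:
d = 203 (d = 163 + 40 = 203)
-121/d + 61/397 = -121/203 + 61/397 = -35654/80591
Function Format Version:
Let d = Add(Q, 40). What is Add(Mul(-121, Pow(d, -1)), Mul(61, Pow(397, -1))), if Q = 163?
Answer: Rational(-35654, 80591) ≈ -0.44241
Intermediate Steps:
d = 203 (d = Add(163, 40) = 203)
Add(Mul(-121, Pow(d, -1)), Mul(61, Pow(397, -1))) = Add(Mul(-121, Pow(203, -1)), Mul(61, Pow(397, -1))) = Add(Mul(-121, Rational(1, 203)), Mul(61, Rational(1, 397))) = Add(Rational(-121, 203), Rational(61, 397)) = Rational(-35654, 80591)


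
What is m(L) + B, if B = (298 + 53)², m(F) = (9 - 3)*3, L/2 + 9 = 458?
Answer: 123219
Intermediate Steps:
L = 898 (L = -18 + 2*458 = -18 + 916 = 898)
m(F) = 18 (m(F) = 6*3 = 18)
B = 123201 (B = 351² = 123201)
m(L) + B = 18 + 123201 = 123219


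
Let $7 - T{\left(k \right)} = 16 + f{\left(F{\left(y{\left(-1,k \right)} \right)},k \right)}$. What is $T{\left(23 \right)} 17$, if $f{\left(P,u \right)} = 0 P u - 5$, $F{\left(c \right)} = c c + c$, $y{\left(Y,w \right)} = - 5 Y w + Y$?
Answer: $-68$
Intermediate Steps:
$y{\left(Y,w \right)} = Y - 5 Y w$ ($y{\left(Y,w \right)} = - 5 Y w + Y = Y - 5 Y w$)
$F{\left(c \right)} = c + c^{2}$ ($F{\left(c \right)} = c^{2} + c = c + c^{2}$)
$f{\left(P,u \right)} = -5$ ($f{\left(P,u \right)} = 0 u - 5 = 0 - 5 = -5$)
$T{\left(k \right)} = -4$ ($T{\left(k \right)} = 7 - \left(16 - 5\right) = 7 - 11 = -4$)
$T{\left(23 \right)} 17 = \left(-4\right) 17 = -68$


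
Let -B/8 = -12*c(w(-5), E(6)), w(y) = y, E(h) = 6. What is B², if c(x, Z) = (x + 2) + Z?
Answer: 82944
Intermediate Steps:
c(x, Z) = 2 + Z + x (c(x, Z) = (2 + x) + Z = 2 + Z + x)
B = 288 (B = -(-96)*(2 + 6 - 5) = -(-96)*3 = -8*(-36) = 288)
B² = 288² = 82944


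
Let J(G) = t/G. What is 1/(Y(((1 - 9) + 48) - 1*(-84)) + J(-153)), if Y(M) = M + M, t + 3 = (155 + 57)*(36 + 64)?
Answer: 153/16747 ≈ 0.0091360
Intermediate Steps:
t = 21197 (t = -3 + (155 + 57)*(36 + 64) = -3 + 212*100 = -3 + 21200 = 21197)
J(G) = 21197/G
Y(M) = 2*M
1/(Y(((1 - 9) + 48) - 1*(-84)) + J(-153)) = 1/(2*(((1 - 9) + 48) - 1*(-84)) + 21197/(-153)) = 1/(2*((-8 + 48) + 84) + 21197*(-1/153)) = 1/(2*(40 + 84) - 21197/153) = 1/(2*124 - 21197/153) = 1/(248 - 21197/153) = 1/(16747/153) = 153/16747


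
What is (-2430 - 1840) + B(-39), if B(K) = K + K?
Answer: -4348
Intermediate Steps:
B(K) = 2*K
(-2430 - 1840) + B(-39) = (-2430 - 1840) + 2*(-39) = -4270 - 78 = -4348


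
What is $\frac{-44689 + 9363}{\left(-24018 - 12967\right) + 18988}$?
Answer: $\frac{35326}{17997} \approx 1.9629$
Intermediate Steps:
$\frac{-44689 + 9363}{\left(-24018 - 12967\right) + 18988} = - \frac{35326}{\left(-24018 - 12967\right) + 18988} = - \frac{35326}{-36985 + 18988} = - \frac{35326}{-17997} = \left(-35326\right) \left(- \frac{1}{17997}\right) = \frac{35326}{17997}$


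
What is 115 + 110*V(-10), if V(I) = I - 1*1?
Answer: -1095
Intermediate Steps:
V(I) = -1 + I (V(I) = I - 1 = -1 + I)
115 + 110*V(-10) = 115 + 110*(-1 - 10) = 115 + 110*(-11) = 115 - 1210 = -1095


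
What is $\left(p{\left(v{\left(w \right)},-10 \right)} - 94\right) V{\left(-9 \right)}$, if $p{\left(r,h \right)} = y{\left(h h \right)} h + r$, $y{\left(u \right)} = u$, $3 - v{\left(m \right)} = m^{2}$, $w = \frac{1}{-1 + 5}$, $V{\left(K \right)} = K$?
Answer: $\frac{157113}{16} \approx 9819.6$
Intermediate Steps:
$w = \frac{1}{4} \approx 0.25$
$v{\left(m \right)} = 3 - m^{2}$
$p{\left(r,h \right)} = r + h^{3}$ ($p{\left(r,h \right)} = h h h + r = h^{2} h + r = h^{3} + r = r + h^{3}$)
$\left(p{\left(v{\left(w \right)},-10 \right)} - 94\right) V{\left(-9 \right)} = \left(\left(\left(3 - \left(\frac{1}{4}\right)^{2}\right) + \left(-10\right)^{3}\right) - 94\right) \left(-9\right) = \left(\left(\left(3 - \frac{1}{16}\right) - 1000\right) - 94\right) \left(-9\right) = \left(\left(\frac{47}{16} - 1000\right) - 94\right) \left(-9\right) = \left(- \frac{15953}{16} - 94\right) \left(-9\right) = \left(- \frac{17457}{16}\right) \left(-9\right) = \frac{157113}{16}$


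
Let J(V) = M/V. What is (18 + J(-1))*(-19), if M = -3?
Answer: -399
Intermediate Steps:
J(V) = -3/V
(18 + J(-1))*(-19) = (18 - 3/(-1))*(-19) = (18 - 3*(-1))*(-19) = (18 + 3)*(-19) = 21*(-19) = -399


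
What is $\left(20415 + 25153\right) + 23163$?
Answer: $68731$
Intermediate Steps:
$\left(20415 + 25153\right) + 23163 = 45568 + 23163 = 68731$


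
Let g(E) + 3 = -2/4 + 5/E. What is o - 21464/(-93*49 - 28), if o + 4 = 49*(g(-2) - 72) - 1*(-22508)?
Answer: 85678434/4585 ≈ 18687.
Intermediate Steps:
g(E) = -7/2 + 5/E (g(E) = -3 + (-2/4 + 5/E) = -3 + (-2*¼ + 5/E) = -3 + (-½ + 5/E) = -7/2 + 5/E)
o = 18682 (o = -4 + (49*((-7/2 + 5/(-2)) - 72) - 1*(-22508)) = -4 + (49*((-7/2 + 5*(-½)) - 72) + 22508) = -4 + (49*((-7/2 - 5/2) - 72) + 22508) = -4 + (49*(-6 - 72) + 22508) = -4 + (49*(-78) + 22508) = -4 + (-3822 + 22508) = -4 + 18686 = 18682)
o - 21464/(-93*49 - 28) = 18682 - 21464/(-93*49 - 28) = 18682 - 21464/(-4557 - 28) = 18682 - 21464/(-4585) = 18682 - 21464*(-1)/4585 = 18682 - 1*(-21464/4585) = 18682 + 21464/4585 = 85678434/4585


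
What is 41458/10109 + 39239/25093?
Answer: 1436972645/253665137 ≈ 5.6648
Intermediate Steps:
41458/10109 + 39239/25093 = 1436972645/253665137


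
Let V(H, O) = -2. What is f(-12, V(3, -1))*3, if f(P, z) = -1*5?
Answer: -15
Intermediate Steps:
f(P, z) = -5
f(-12, V(3, -1))*3 = -5*3 = -15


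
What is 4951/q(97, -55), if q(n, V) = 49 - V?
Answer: 4951/104 ≈ 47.606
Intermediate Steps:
4951/q(97, -55) = 4951/(49 - 1*(-55)) = 4951/(49 + 55) = 4951/104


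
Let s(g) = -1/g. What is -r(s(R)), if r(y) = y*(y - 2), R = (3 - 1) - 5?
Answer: 5/9 ≈ 0.55556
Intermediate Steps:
R = -3 (R = 2 - 5 = -3)
r(y) = y*(-2 + y)
-r(s(R)) = -(-1/(-3))*(-2 - 1/(-3)) = -(-1*(-1/3))*(-2 - 1*(-1/3)) = -(-2 + 1/3)/3 = -(-5)/(3*3) = -1*(-5/9) = 5/9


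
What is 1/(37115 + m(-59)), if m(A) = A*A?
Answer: 1/40596 ≈ 2.4633e-5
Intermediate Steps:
m(A) = A²
1/(37115 + m(-59)) = 1/(37115 + (-59)²) = 1/(37115 + 3481) = 1/40596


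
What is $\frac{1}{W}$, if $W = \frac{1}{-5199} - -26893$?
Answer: $\frac{5199}{139816706} \approx 3.7184 \cdot 10^{-5}$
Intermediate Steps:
$W = \frac{139816706}{5199}$ ($W = - \frac{1}{5199} + 26893 = \frac{139816706}{5199} \approx 26893.0$)
$\frac{1}{W} = \frac{1}{\frac{139816706}{5199}} = \frac{5199}{139816706}$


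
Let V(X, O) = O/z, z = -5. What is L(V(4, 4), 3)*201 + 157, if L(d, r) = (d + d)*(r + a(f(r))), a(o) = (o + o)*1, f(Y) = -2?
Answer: 2393/5 ≈ 478.60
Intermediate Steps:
V(X, O) = -O/5 (V(X, O) = O/(-5) = O*(-⅕) = -O/5)
a(o) = 2*o (a(o) = (2*o)*1 = 2*o)
L(d, r) = 2*d*(-4 + r) (L(d, r) = (d + d)*(r + 2*(-2)) = (2*d)*(r - 4) = (2*d)*(-4 + r) = 2*d*(-4 + r))
L(V(4, 4), 3)*201 + 157 = (2*(-⅕*4)*(-4 + 3))*201 + 157 = (2*(-⅘)*(-1))*201 + 157 = (8/5)*201 + 157 = 1608/5 + 157 = 2393/5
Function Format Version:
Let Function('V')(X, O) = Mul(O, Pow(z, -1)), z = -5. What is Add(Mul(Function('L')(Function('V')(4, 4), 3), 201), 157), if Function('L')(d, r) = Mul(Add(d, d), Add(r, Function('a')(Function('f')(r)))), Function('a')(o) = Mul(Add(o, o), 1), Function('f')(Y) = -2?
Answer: Rational(2393, 5) ≈ 478.60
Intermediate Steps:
Function('V')(X, O) = Mul(Rational(-1, 5), O) (Function('V')(X, O) = Mul(O, Pow(-5, -1)) = Mul(O, Rational(-1, 5)) = Mul(Rational(-1, 5), O))
Function('a')(o) = Mul(2, o) (Function('a')(o) = Mul(Mul(2, o), 1) = Mul(2, o))
Function('L')(d, r) = Mul(2, d, Add(-4, r)) (Function('L')(d, r) = Mul(Add(d, d), Add(r, Mul(2, -2))) = Mul(Mul(2, d), Add(r, -4)) = Mul(Mul(2, d), Add(-4, r)) = Mul(2, d, Add(-4, r)))
Add(Mul(Function('L')(Function('V')(4, 4), 3), 201), 157) = Add(Mul(Mul(2, Mul(Rational(-1, 5), 4), Add(-4, 3)), 201), 157) = Add(Mul(Mul(2, Rational(-4, 5), -1), 201), 157) = Add(Mul(Rational(8, 5), 201), 157) = Add(Rational(1608, 5), 157) = Rational(2393, 5)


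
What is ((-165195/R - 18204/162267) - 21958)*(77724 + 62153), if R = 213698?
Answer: -35503078089092750515/11558711122 ≈ -3.0715e+9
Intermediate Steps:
((-165195/R - 18204/162267) - 21958)*(77724 + 62153) = ((-165195/213698 - 18204/162267) - 21958)*(77724 + 62153) = ((-165195*1/213698 - 18204*1/162267) - 21958)*139877 = ((-165195/213698 - 6068/54089) - 21958)*139877 = (-10231951819/11558711122 - 21958)*139877 = -253816410768695/11558711122*139877 = -35503078089092750515/11558711122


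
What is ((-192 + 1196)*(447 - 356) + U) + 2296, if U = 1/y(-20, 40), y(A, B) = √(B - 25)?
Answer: 93660 + √15/15 ≈ 93660.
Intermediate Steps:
y(A, B) = √(-25 + B)
U = √15/15 (U = 1/(√(-25 + 40)) = 1/(√15) = √15/15 ≈ 0.25820)
((-192 + 1196)*(447 - 356) + U) + 2296 = ((-192 + 1196)*(447 - 356) + √15/15) + 2296 = (1004*91 + √15/15) + 2296 = (91364 + √15/15) + 2296 = 93660 + √15/15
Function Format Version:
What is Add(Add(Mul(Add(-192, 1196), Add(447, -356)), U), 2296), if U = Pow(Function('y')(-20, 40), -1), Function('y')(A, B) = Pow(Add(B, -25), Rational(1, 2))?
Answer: Add(93660, Mul(Rational(1, 15), Pow(15, Rational(1, 2)))) ≈ 93660.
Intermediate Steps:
Function('y')(A, B) = Pow(Add(-25, B), Rational(1, 2))
U = Mul(Rational(1, 15), Pow(15, Rational(1, 2))) (U = Pow(Pow(Add(-25, 40), Rational(1, 2)), -1) = Pow(Pow(15, Rational(1, 2)), -1) = Mul(Rational(1, 15), Pow(15, Rational(1, 2))) ≈ 0.25820)
Add(Add(Mul(Add(-192, 1196), Add(447, -356)), U), 2296) = Add(Add(Mul(Add(-192, 1196), Add(447, -356)), Mul(Rational(1, 15), Pow(15, Rational(1, 2)))), 2296) = Add(Add(Mul(1004, 91), Mul(Rational(1, 15), Pow(15, Rational(1, 2)))), 2296) = Add(Add(91364, Mul(Rational(1, 15), Pow(15, Rational(1, 2)))), 2296) = Add(93660, Mul(Rational(1, 15), Pow(15, Rational(1, 2))))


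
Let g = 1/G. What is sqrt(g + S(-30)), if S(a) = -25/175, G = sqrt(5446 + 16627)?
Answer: sqrt(-3410521303 + 1081577*sqrt(22073))/154511 ≈ 0.36895*I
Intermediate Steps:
G = sqrt(22073) ≈ 148.57
S(a) = -1/7 (S(a) = -25*1/175 = -1/7)
g = sqrt(22073)/22073 (g = 1/(sqrt(22073)) = sqrt(22073)/22073 ≈ 0.0067308)
sqrt(g + S(-30)) = sqrt(sqrt(22073)/22073 - 1/7) = sqrt(-1/7 + sqrt(22073)/22073)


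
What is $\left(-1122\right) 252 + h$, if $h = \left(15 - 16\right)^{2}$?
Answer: $-282743$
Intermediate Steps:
$h = 1$ ($h = \left(-1\right)^{2} = 1$)
$\left(-1122\right) 252 + h = \left(-1122\right) 252 + 1 = -282744 + 1 = -282743$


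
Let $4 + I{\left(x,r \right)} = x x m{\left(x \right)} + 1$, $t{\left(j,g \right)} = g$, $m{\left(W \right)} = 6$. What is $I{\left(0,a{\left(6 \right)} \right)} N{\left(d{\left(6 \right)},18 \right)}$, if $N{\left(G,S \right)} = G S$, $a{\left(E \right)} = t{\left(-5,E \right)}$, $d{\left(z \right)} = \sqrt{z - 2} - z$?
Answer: $216$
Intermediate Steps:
$d{\left(z \right)} = \sqrt{-2 + z} - z$
$a{\left(E \right)} = E$
$I{\left(x,r \right)} = -3 + 6 x^{2}$ ($I{\left(x,r \right)} = -4 + \left(x x 6 + 1\right) = -4 + \left(x^{2} \cdot 6 + 1\right) = -4 + \left(6 x^{2} + 1\right) = -4 + \left(1 + 6 x^{2}\right) = -3 + 6 x^{2}$)
$I{\left(0,a{\left(6 \right)} \right)} N{\left(d{\left(6 \right)},18 \right)} = \left(-3 + 6 \cdot 0^{2}\right) \left(\sqrt{-2 + 6} - 6\right) 18 = \left(-3 + 6 \cdot 0\right) \left(\sqrt{4} - 6\right) 18 = \left(-3 + 0\right) \left(2 - 6\right) 18 = - 3 \left(\left(-4\right) 18\right) = \left(-3\right) \left(-72\right) = 216$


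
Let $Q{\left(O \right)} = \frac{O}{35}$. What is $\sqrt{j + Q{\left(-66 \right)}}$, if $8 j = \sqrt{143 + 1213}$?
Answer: $\frac{\sqrt{-9240 + 1225 \sqrt{339}}}{70} \approx 1.6484$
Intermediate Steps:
$Q{\left(O \right)} = \frac{O}{35}$ ($Q{\left(O \right)} = O \frac{1}{35} = \frac{O}{35}$)
$j = \frac{\sqrt{339}}{4}$ ($j = \frac{\sqrt{143 + 1213}}{8} = \frac{\sqrt{1356}}{8} = \frac{2 \sqrt{339}}{8} = \frac{\sqrt{339}}{4} \approx 4.603$)
$\sqrt{j + Q{\left(-66 \right)}} = \sqrt{\frac{\sqrt{339}}{4} + \frac{1}{35} \left(-66\right)} = \sqrt{\frac{\sqrt{339}}{4} - \frac{66}{35}} = \sqrt{- \frac{66}{35} + \frac{\sqrt{339}}{4}}$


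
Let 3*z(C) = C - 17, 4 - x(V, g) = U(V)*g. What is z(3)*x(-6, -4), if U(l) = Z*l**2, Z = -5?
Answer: 10024/3 ≈ 3341.3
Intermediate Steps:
U(l) = -5*l**2
x(V, g) = 4 + 5*g*V**2 (x(V, g) = 4 - (-5*V**2)*g = 4 - (-5)*g*V**2 = 4 + 5*g*V**2)
z(C) = -17/3 + C/3 (z(C) = (C - 17)/3 = (-17 + C)/3 = -17/3 + C/3)
z(3)*x(-6, -4) = (-17/3 + (1/3)*3)*(4 + 5*(-4)*(-6)**2) = (-17/3 + 1)*(4 + 5*(-4)*36) = -14*(4 - 720)/3 = -14/3*(-716) = 10024/3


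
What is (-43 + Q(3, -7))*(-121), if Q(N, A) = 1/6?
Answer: 31097/6 ≈ 5182.8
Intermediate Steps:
Q(N, A) = 1/6
(-43 + Q(3, -7))*(-121) = (-43 + 1/6)*(-121) = -257/6*(-121) = 31097/6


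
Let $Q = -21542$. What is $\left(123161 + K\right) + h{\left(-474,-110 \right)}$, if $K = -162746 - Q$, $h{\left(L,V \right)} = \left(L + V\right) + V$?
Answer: $-18737$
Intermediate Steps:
$h{\left(L,V \right)} = L + 2 V$
$K = -141204$ ($K = -162746 - -21542 = -162746 + 21542 = -141204$)
$\left(123161 + K\right) + h{\left(-474,-110 \right)} = \left(123161 - 141204\right) + \left(-474 + 2 \left(-110\right)\right) = -18043 - 694 = -18737$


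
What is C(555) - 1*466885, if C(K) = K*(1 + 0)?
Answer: -466330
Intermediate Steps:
C(K) = K (C(K) = K*1 = K)
C(555) - 1*466885 = 555 - 1*466885 = 555 - 466885 = -466330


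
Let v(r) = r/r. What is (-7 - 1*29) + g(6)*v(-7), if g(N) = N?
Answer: -30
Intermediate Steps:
v(r) = 1
(-7 - 1*29) + g(6)*v(-7) = (-7 - 1*29) + 6*1 = (-7 - 29) + 6 = -36 + 6 = -30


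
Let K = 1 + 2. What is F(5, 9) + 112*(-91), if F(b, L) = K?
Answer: -10189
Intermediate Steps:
K = 3
F(b, L) = 3
F(5, 9) + 112*(-91) = 3 + 112*(-91) = 3 - 10192 = -10189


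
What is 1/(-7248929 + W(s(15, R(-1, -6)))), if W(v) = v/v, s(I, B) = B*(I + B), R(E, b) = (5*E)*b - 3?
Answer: -1/7248928 ≈ -1.3795e-7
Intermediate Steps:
R(E, b) = -3 + 5*E*b (R(E, b) = 5*E*b - 3 = -3 + 5*E*b)
s(I, B) = B*(B + I)
W(v) = 1
1/(-7248929 + W(s(15, R(-1, -6)))) = 1/(-7248929 + 1) = 1/(-7248928) = -1/7248928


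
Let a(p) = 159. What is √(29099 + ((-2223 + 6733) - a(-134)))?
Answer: 5*√1338 ≈ 182.89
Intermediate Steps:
√(29099 + ((-2223 + 6733) - a(-134))) = √(29099 + ((-2223 + 6733) - 1*159)) = √(29099 + (4510 - 159)) = √(29099 + 4351) = √33450 = 5*√1338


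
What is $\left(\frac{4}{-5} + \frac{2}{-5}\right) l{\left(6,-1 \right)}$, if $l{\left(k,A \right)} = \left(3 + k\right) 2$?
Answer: $- \frac{108}{5} \approx -21.6$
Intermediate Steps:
$l{\left(k,A \right)} = 6 + 2 k$
$\left(\frac{4}{-5} + \frac{2}{-5}\right) l{\left(6,-1 \right)} = \left(\frac{4}{-5} + \frac{2}{-5}\right) \left(6 + 2 \cdot 6\right) = \left(4 \left(- \frac{1}{5}\right) + 2 \left(- \frac{1}{5}\right)\right) \left(6 + 12\right) = \left(- \frac{4}{5} - \frac{2}{5}\right) 18 = \left(- \frac{6}{5}\right) 18 = - \frac{108}{5}$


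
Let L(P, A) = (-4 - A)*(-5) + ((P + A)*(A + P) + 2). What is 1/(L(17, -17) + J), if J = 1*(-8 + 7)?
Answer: -1/64 ≈ -0.015625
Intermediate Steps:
J = -1 (J = 1*(-1) = -1)
L(P, A) = 22 + (A + P)² + 5*A (L(P, A) = (20 + 5*A) + ((A + P)*(A + P) + 2) = (20 + 5*A) + ((A + P)² + 2) = (20 + 5*A) + (2 + (A + P)²) = 22 + (A + P)² + 5*A)
1/(L(17, -17) + J) = 1/((22 + (-17 + 17)² + 5*(-17)) - 1) = 1/((22 + 0² - 85) - 1) = 1/((22 + 0 - 85) - 1) = 1/(-63 - 1) = 1/(-64) = -1/64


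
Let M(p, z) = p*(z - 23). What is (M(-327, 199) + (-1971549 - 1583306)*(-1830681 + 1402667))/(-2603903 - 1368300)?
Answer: -37110430498/96883 ≈ -3.8304e+5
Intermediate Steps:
M(p, z) = p*(-23 + z)
(M(-327, 199) + (-1971549 - 1583306)*(-1830681 + 1402667))/(-2603903 - 1368300) = (-327*(-23 + 199) + (-1971549 - 1583306)*(-1830681 + 1402667))/(-2603903 - 1368300) = (-327*176 - 3554855*(-428014))/(-3972203) = (-57552 + 1521527707970)*(-1/3972203) = 1521527650418*(-1/3972203) = -37110430498/96883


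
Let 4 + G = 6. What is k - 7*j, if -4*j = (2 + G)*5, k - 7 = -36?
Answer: 6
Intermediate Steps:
G = 2 (G = -4 + 6 = 2)
k = -29 (k = 7 - 36 = -29)
j = -5 (j = -(2 + 2)*5/4 = -5 ≈ -5.0000)
k - 7*j = -29 - 7*(-5) = -29 + 35 = 6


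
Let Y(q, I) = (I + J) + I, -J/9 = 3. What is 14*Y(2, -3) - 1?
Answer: -463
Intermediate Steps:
J = -27 (J = -9*3 = -27)
Y(q, I) = -27 + 2*I (Y(q, I) = (I - 27) + I = (-27 + I) + I = -27 + 2*I)
14*Y(2, -3) - 1 = 14*(-27 + 2*(-3)) - 1 = 14*(-27 - 6) - 1 = 14*(-33) - 1 = -462 - 1 = -463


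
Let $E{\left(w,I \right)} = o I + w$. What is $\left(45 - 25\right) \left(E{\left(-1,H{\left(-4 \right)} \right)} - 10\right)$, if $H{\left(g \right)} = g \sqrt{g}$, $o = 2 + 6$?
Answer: $-220 - 1280 i \approx -220.0 - 1280.0 i$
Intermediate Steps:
$o = 8$
$H{\left(g \right)} = g^{\frac{3}{2}}$
$E{\left(w,I \right)} = w + 8 I$ ($E{\left(w,I \right)} = 8 I + w = w + 8 I$)
$\left(45 - 25\right) \left(E{\left(-1,H{\left(-4 \right)} \right)} - 10\right) = \left(45 - 25\right) \left(\left(-1 + 8 \left(-4\right)^{\frac{3}{2}}\right) - 10\right) = 20 \left(\left(-1 + 8 \left(- 8 i\right)\right) - 10\right) = 20 \left(\left(-1 - 64 i\right) - 10\right) = 20 \left(-11 - 64 i\right) = -220 - 1280 i$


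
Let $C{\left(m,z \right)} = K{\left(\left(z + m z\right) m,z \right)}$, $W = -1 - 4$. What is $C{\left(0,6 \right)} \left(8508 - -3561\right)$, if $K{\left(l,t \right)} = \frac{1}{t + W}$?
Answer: $12069$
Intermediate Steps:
$W = -5$ ($W = -1 - 4 = -5$)
$K{\left(l,t \right)} = \frac{1}{-5 + t}$ ($K{\left(l,t \right)} = \frac{1}{t - 5} = \frac{1}{-5 + t}$)
$C{\left(m,z \right)} = \frac{1}{-5 + z}$
$C{\left(0,6 \right)} \left(8508 - -3561\right) = \frac{8508 - -3561}{-5 + 6} = \frac{8508 + 3561}{1} = 1 \cdot 12069 = 12069$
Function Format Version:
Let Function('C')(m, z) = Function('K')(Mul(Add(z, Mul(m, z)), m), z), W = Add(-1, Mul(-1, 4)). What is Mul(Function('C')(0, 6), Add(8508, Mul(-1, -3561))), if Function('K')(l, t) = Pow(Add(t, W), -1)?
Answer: 12069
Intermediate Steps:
W = -5 (W = Add(-1, -4) = -5)
Function('K')(l, t) = Pow(Add(-5, t), -1) (Function('K')(l, t) = Pow(Add(t, -5), -1) = Pow(Add(-5, t), -1))
Function('C')(m, z) = Pow(Add(-5, z), -1)
Mul(Function('C')(0, 6), Add(8508, Mul(-1, -3561))) = Mul(Pow(Add(-5, 6), -1), Add(8508, Mul(-1, -3561))) = Mul(Pow(1, -1), Add(8508, 3561)) = Mul(1, 12069) = 12069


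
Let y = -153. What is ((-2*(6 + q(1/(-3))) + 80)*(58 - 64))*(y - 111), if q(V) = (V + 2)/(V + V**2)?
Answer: 131472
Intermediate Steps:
q(V) = (2 + V)/(V + V**2)
((-2*(6 + q(1/(-3))) + 80)*(58 - 64))*(y - 111) = ((-2*(6 + (2 + 1/(-3))/(((1/(-3)))*(1 + 1/(-3)))) + 80)*(58 - 64))*(-153 - 111) = ((-2*(6 + (2 + 1*(-1/3))/(((1*(-1/3)))*(1 + 1*(-1/3)))) + 80)*(-6))*(-264) = ((-2*(6 + (2 - 1/3)/((-1/3)*(1 - 1/3))) + 80)*(-6))*(-264) = ((-2*(6 - 3*5/3/2/3) + 80)*(-6))*(-264) = ((-2*(6 - 3*3/2*5/3) + 80)*(-6))*(-264) = ((-2*(6 - 15/2) + 80)*(-6))*(-264) = ((-2*(-3/2) + 80)*(-6))*(-264) = ((3 + 80)*(-6))*(-264) = (83*(-6))*(-264) = -498*(-264) = 131472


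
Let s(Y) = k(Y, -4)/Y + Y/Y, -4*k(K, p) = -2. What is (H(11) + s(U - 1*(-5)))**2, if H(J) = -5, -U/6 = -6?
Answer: 106929/6724 ≈ 15.903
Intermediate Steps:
U = 36 (U = -6*(-6) = 36)
k(K, p) = 1/2 (k(K, p) = -1/4*(-2) = 1/2)
s(Y) = 1 + 1/(2*Y) (s(Y) = 1/(2*Y) + Y/Y = 1/(2*Y) + 1 = 1 + 1/(2*Y))
(H(11) + s(U - 1*(-5)))**2 = (-5 + (1/2 + (36 - 1*(-5)))/(36 - 1*(-5)))**2 = (-5 + (1/2 + (36 + 5))/(36 + 5))**2 = (-5 + (1/2 + 41)/41)**2 = (-5 + (1/41)*(83/2))**2 = (-5 + 83/82)**2 = (-327/82)**2 = 106929/6724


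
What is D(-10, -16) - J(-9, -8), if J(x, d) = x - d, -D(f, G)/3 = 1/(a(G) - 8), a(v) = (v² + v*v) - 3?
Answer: 166/167 ≈ 0.99401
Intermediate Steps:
a(v) = -3 + 2*v² (a(v) = (v² + v²) - 3 = 2*v² - 3 = -3 + 2*v²)
D(f, G) = -3/(-11 + 2*G²) (D(f, G) = -3/((-3 + 2*G²) - 8) = -3/(-11 + 2*G²))
D(-10, -16) - J(-9, -8) = -3/(-11 + 2*(-16)²) - (-9 - 1*(-8)) = -3/(-11 + 2*256) - (-9 + 8) = -3/(-11 + 512) - 1*(-1) = -3/501 + 1 = -3*1/501 + 1 = -1/167 + 1 = 166/167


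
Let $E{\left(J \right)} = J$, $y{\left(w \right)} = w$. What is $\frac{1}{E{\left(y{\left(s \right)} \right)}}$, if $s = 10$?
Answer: $\frac{1}{10} \approx 0.1$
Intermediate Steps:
$\frac{1}{E{\left(y{\left(s \right)} \right)}} = \frac{1}{10}$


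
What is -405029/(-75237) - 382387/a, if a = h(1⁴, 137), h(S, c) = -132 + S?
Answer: 28822709518/9856047 ≈ 2924.4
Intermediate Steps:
a = -131 (a = -132 + 1⁴ = -132 + 1 = -131)
-405029/(-75237) - 382387/a = -405029/(-75237) - 382387/(-131) = -405029*(-1/75237) - 382387*(-1/131) = 405029/75237 + 382387/131 = 28822709518/9856047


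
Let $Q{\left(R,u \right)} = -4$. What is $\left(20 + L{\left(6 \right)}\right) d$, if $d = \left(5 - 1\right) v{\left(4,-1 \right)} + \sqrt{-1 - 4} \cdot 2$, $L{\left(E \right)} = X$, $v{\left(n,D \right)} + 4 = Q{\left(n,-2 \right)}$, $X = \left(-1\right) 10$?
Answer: $-320 + 20 i \sqrt{5} \approx -320.0 + 44.721 i$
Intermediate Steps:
$X = -10$
$v{\left(n,D \right)} = -8$ ($v{\left(n,D \right)} = -4 - 4 = -8$)
$L{\left(E \right)} = -10$
$d = -32 + 2 i \sqrt{5}$ ($d = \left(5 - 1\right) \left(-8\right) + \sqrt{-1 - 4} \cdot 2 = 4 \left(-8\right) + \sqrt{-5} \cdot 2 = -32 + i \sqrt{5} \cdot 2 = -32 + 2 i \sqrt{5} \approx -32.0 + 4.4721 i$)
$\left(20 + L{\left(6 \right)}\right) d = \left(20 - 10\right) \left(-32 + 2 i \sqrt{5}\right) = 10 \left(-32 + 2 i \sqrt{5}\right) = -320 + 20 i \sqrt{5}$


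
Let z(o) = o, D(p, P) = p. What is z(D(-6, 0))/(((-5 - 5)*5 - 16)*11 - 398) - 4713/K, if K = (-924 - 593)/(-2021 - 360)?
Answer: -6306564435/852554 ≈ -7397.3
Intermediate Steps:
K = 1517/2381 (K = -1517/(-2381) = -1517*(-1/2381) = 1517/2381 ≈ 0.63713)
z(D(-6, 0))/(((-5 - 5)*5 - 16)*11 - 398) - 4713/K = -6/(((-5 - 5)*5 - 16)*11 - 398) - 4713/1517/2381 = -6/((-10*5 - 16)*11 - 398) - 4713*2381/1517 = -6/((-50 - 16)*11 - 398) - 11221653/1517 = -6/(-66*11 - 398) - 11221653/1517 = -6/(-726 - 398) - 11221653/1517 = -6/(-1124) - 11221653/1517 = -6*(-1/1124) - 11221653/1517 = 3/562 - 11221653/1517 = -6306564435/852554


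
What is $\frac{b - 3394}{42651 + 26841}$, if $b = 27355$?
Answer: $\frac{7987}{23164} \approx 0.3448$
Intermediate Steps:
$\frac{b - 3394}{42651 + 26841} = \frac{27355 - 3394}{42651 + 26841} = \frac{23961}{69492} = 23961 \cdot \frac{1}{69492} = \frac{7987}{23164}$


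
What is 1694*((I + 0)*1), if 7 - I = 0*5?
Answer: 11858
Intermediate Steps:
I = 7 (I = 7 - 0*5 = 7 - 1*0 = 7 + 0 = 7)
1694*((I + 0)*1) = 1694*((7 + 0)*1) = 1694*(7*1) = 1694*7 = 11858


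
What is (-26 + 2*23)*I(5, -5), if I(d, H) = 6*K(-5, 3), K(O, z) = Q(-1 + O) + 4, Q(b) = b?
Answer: -240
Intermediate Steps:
K(O, z) = 3 + O (K(O, z) = (-1 + O) + 4 = 3 + O)
I(d, H) = -12 (I(d, H) = 6*(3 - 5) = 6*(-2) = -12)
(-26 + 2*23)*I(5, -5) = (-26 + 2*23)*(-12) = (-26 + 46)*(-12) = 20*(-12) = -240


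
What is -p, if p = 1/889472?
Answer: -1/889472 ≈ -1.1243e-6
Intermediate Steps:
p = 1/889472 ≈ 1.1243e-6
-p = -1*1/889472 = -1/889472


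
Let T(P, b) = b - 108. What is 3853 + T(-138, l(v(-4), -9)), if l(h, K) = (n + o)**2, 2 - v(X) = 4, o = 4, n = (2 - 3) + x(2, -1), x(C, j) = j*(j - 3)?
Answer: 3794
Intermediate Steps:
x(C, j) = j*(-3 + j)
n = 3 (n = (2 - 3) - (-3 - 1) = -1 - 1*(-4) = -1 + 4 = 3)
v(X) = -2 (v(X) = 2 - 1*4 = 2 - 4 = -2)
l(h, K) = 49 (l(h, K) = (3 + 4)**2 = 7**2 = 49)
T(P, b) = -108 + b
3853 + T(-138, l(v(-4), -9)) = 3853 + (-108 + 49) = 3853 - 59 = 3794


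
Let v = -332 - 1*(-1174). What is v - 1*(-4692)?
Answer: 5534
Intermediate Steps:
v = 842 (v = -332 + 1174 = 842)
v - 1*(-4692) = 842 - 1*(-4692) = 842 + 4692 = 5534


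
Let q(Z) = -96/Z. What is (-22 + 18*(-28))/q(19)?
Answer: 4997/48 ≈ 104.10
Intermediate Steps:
(-22 + 18*(-28))/q(19) = (-22 + 18*(-28))/((-96/19)) = (-22 - 504)/((-96*1/19)) = -526/(-96/19) = -526*(-19/96) = 4997/48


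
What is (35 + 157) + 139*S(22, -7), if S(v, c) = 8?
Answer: 1304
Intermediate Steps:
(35 + 157) + 139*S(22, -7) = (35 + 157) + 139*8 = 192 + 1112 = 1304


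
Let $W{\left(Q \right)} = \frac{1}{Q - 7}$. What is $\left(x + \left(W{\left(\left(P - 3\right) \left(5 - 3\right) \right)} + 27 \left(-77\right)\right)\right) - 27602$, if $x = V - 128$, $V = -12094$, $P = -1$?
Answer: $- \frac{628546}{15} \approx -41903.0$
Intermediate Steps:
$x = -12222$ ($x = -12094 - 128 = -12222$)
$W{\left(Q \right)} = \frac{1}{-7 + Q}$
$\left(x + \left(W{\left(\left(P - 3\right) \left(5 - 3\right) \right)} + 27 \left(-77\right)\right)\right) - 27602 = \left(-12222 + \left(\frac{1}{-7 + \left(-1 - 3\right) \left(5 - 3\right)} + 27 \left(-77\right)\right)\right) - 27602 = \left(-12222 - \left(2079 - \frac{1}{-7 - 8}\right)\right) - 27602 = \left(-12222 - \left(2079 - \frac{1}{-15}\right)\right) - 27602 = \left(-12222 - \frac{31186}{15}\right) - 27602 = - \frac{214516}{15} - 27602 = - \frac{628546}{15}$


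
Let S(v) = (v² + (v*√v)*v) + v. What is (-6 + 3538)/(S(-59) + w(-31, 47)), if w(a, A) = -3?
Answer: 3018977/181653465 - 3073723*I*√59/181653465 ≈ 0.016619 - 0.12997*I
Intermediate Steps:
S(v) = v + v² + v^(5/2) (S(v) = (v² + v^(3/2)*v) + v = (v² + v^(5/2)) + v = v + v² + v^(5/2))
(-6 + 3538)/(S(-59) + w(-31, 47)) = (-6 + 3538)/((-59 + (-59)² + (-59)^(5/2)) - 3) = 3532/((-59 + 3481 + 3481*I*√59) - 3) = 3532/((3422 + 3481*I*√59) - 3) = 3532/(3419 + 3481*I*√59)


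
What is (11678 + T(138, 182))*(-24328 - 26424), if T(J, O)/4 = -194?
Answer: -553298304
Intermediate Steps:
T(J, O) = -776 (T(J, O) = 4*(-194) = -776)
(11678 + T(138, 182))*(-24328 - 26424) = (11678 - 776)*(-24328 - 26424) = 10902*(-50752) = -553298304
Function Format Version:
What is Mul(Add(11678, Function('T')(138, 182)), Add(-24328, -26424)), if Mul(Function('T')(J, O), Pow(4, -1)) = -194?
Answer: -553298304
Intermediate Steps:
Function('T')(J, O) = -776 (Function('T')(J, O) = Mul(4, -194) = -776)
Mul(Add(11678, Function('T')(138, 182)), Add(-24328, -26424)) = Mul(Add(11678, -776), Add(-24328, -26424)) = Mul(10902, -50752) = -553298304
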